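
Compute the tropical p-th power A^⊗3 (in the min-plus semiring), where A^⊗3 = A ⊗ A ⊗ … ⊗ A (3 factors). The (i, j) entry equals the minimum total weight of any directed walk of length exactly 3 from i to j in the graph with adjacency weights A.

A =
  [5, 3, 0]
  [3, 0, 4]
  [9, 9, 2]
A^⊗3 =
  [6, 3, 4]
  [3, 0, 3]
  [12, 9, 6]

Each entry (A^⊗3)_ij equals the minimum over all length-3 walks i = v_0 → v_1 → … → v_3 = j of Σ_t A[v_t][v_{t+1}]. For example, for (i, j) = (0, 2) we minimise over 9 possible intermediate vertex sequences; the minimum is 4, attained along the walk 0 → 2 → 2 → 2.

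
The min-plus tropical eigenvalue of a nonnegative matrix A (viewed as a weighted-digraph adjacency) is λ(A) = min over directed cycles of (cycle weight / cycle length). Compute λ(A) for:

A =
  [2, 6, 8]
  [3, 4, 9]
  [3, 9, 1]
λ(A) = 1

Enumerate directed cycles and compute their means (weight / length). Sample:
  cycle 0 → 0: weight = 2, length = 1, mean = 2/1 ≈ 2.000
  cycle 1 → 1: weight = 4, length = 1, mean = 4/1 ≈ 4.000
  cycle 2 → 2: weight = 1, length = 1, mean = 1/1 ≈ 1.000
  cycle 0 → 1 → 0: weight = 9, length = 2, mean = 9/2 ≈ 4.500
  cycle 0 → 2 → 0: weight = 11, length = 2, mean = 11/2 ≈ 5.500
  cycle 1 → 0 → 1: weight = 9, length = 2, mean = 9/2 ≈ 4.500
Minimum mean = 1.000, attained e.g. along the cycle 2 → 2 with weight 1 and length 1. So λ(A) = 1/1 = 1.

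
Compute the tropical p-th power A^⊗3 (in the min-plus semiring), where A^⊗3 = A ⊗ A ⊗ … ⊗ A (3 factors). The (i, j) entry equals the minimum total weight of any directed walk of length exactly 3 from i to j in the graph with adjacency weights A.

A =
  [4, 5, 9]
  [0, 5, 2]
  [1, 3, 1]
A^⊗3 =
  [8, 10, 8]
  [4, 6, 4]
  [3, 5, 3]

Each entry (A^⊗3)_ij equals the minimum over all length-3 walks i = v_0 → v_1 → … → v_3 = j of Σ_t A[v_t][v_{t+1}]. For example, for (i, j) = (0, 2) we minimise over 9 possible intermediate vertex sequences; the minimum is 8, attained along the walk 0 → 1 → 2 → 2.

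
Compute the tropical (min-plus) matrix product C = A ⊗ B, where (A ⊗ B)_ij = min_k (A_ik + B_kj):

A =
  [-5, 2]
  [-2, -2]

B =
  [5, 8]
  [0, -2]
A ⊗ B =
  [0, 0]
  [-2, -4]

Apply the min-plus product entry-by-entry:
  C[0][0] = min over k of (A[0][0] + B[0][0] = -5 + 5 = 0, A[0][1] + B[1][0] = 2 + 0 = 2) = 0 (attained at k = 0)
  C[0][1] = min over k of (A[0][0] + B[0][1] = -5 + 8 = 3, A[0][1] + B[1][1] = 2 + -2 = 0) = 0 (attained at k = 1)
  C[1][0] = min over k of (A[1][0] + B[0][0] = -2 + 5 = 3, A[1][1] + B[1][0] = -2 + 0 = -2) = -2 (attained at k = 1)
  C[1][1] = min over k of (A[1][0] + B[0][1] = -2 + 8 = 6, A[1][1] + B[1][1] = -2 + -2 = -4) = -4 (attained at k = 1)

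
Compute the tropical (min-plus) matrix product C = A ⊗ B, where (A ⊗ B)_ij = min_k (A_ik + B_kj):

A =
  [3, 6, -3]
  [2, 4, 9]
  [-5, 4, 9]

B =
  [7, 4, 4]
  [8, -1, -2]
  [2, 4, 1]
A ⊗ B =
  [-1, 1, -2]
  [9, 3, 2]
  [2, -1, -1]

Apply the min-plus product entry-by-entry:
  C[0][0] = min over k of (A[0][0] + B[0][0] = 3 + 7 = 10, A[0][1] + B[1][0] = 6 + 8 = 14, A[0][2] + B[2][0] = -3 + 2 = -1) = -1 (attained at k = 2)
  C[0][1] = min over k of (A[0][0] + B[0][1] = 3 + 4 = 7, A[0][1] + B[1][1] = 6 + -1 = 5, A[0][2] + B[2][1] = -3 + 4 = 1) = 1 (attained at k = 2)
  C[0][2] = min over k of (A[0][0] + B[0][2] = 3 + 4 = 7, A[0][1] + B[1][2] = 6 + -2 = 4, A[0][2] + B[2][2] = -3 + 1 = -2) = -2 (attained at k = 2)
  C[1][0] = min over k of (A[1][0] + B[0][0] = 2 + 7 = 9, A[1][1] + B[1][0] = 4 + 8 = 12, A[1][2] + B[2][0] = 9 + 2 = 11) = 9 (attained at k = 0)
  C[1][1] = min over k of (A[1][0] + B[0][1] = 2 + 4 = 6, A[1][1] + B[1][1] = 4 + -1 = 3, A[1][2] + B[2][1] = 9 + 4 = 13) = 3 (attained at k = 1)
  C[1][2] = min over k of (A[1][0] + B[0][2] = 2 + 4 = 6, A[1][1] + B[1][2] = 4 + -2 = 2, A[1][2] + B[2][2] = 9 + 1 = 10) = 2 (attained at k = 1)
  C[2][0] = min over k of (A[2][0] + B[0][0] = -5 + 7 = 2, A[2][1] + B[1][0] = 4 + 8 = 12, A[2][2] + B[2][0] = 9 + 2 = 11) = 2 (attained at k = 0)
  C[2][1] = min over k of (A[2][0] + B[0][1] = -5 + 4 = -1, A[2][1] + B[1][1] = 4 + -1 = 3, A[2][2] + B[2][1] = 9 + 4 = 13) = -1 (attained at k = 0)
  C[2][2] = min over k of (A[2][0] + B[0][2] = -5 + 4 = -1, A[2][1] + B[1][2] = 4 + -2 = 2, A[2][2] + B[2][2] = 9 + 1 = 10) = -1 (attained at k = 0)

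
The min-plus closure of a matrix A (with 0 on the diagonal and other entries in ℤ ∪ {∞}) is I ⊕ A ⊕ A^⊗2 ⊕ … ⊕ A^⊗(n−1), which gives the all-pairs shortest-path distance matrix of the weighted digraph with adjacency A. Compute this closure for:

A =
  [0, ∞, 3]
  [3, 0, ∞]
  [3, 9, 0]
Closure =
  [0, 12, 3]
  [3, 0, 6]
  [3, 9, 0]

This is the Floyd-Warshall all-pairs shortest-path computation. For each intermediate vertex k = 0, 1, …, 2, update dist[i][j] ← min(dist[i][j], dist[i][k] + dist[k][j]). The final matrix gives, for each (i, j), the minimum total weight of any directed path from i to j (possibly empty when i = j).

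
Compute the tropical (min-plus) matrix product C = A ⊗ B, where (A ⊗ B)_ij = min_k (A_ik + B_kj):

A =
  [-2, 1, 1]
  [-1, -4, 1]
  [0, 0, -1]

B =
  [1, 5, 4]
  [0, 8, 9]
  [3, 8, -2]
A ⊗ B =
  [-1, 3, -1]
  [-4, 4, -1]
  [0, 5, -3]

Apply the min-plus product entry-by-entry:
  C[0][0] = min over k of (A[0][0] + B[0][0] = -2 + 1 = -1, A[0][1] + B[1][0] = 1 + 0 = 1, A[0][2] + B[2][0] = 1 + 3 = 4) = -1 (attained at k = 0)
  C[0][1] = min over k of (A[0][0] + B[0][1] = -2 + 5 = 3, A[0][1] + B[1][1] = 1 + 8 = 9, A[0][2] + B[2][1] = 1 + 8 = 9) = 3 (attained at k = 0)
  C[0][2] = min over k of (A[0][0] + B[0][2] = -2 + 4 = 2, A[0][1] + B[1][2] = 1 + 9 = 10, A[0][2] + B[2][2] = 1 + -2 = -1) = -1 (attained at k = 2)
  C[1][0] = min over k of (A[1][0] + B[0][0] = -1 + 1 = 0, A[1][1] + B[1][0] = -4 + 0 = -4, A[1][2] + B[2][0] = 1 + 3 = 4) = -4 (attained at k = 1)
  C[1][1] = min over k of (A[1][0] + B[0][1] = -1 + 5 = 4, A[1][1] + B[1][1] = -4 + 8 = 4, A[1][2] + B[2][1] = 1 + 8 = 9) = 4 (attained at k = 0)
  C[1][2] = min over k of (A[1][0] + B[0][2] = -1 + 4 = 3, A[1][1] + B[1][2] = -4 + 9 = 5, A[1][2] + B[2][2] = 1 + -2 = -1) = -1 (attained at k = 2)
  C[2][0] = min over k of (A[2][0] + B[0][0] = 0 + 1 = 1, A[2][1] + B[1][0] = 0 + 0 = 0, A[2][2] + B[2][0] = -1 + 3 = 2) = 0 (attained at k = 1)
  C[2][1] = min over k of (A[2][0] + B[0][1] = 0 + 5 = 5, A[2][1] + B[1][1] = 0 + 8 = 8, A[2][2] + B[2][1] = -1 + 8 = 7) = 5 (attained at k = 0)
  C[2][2] = min over k of (A[2][0] + B[0][2] = 0 + 4 = 4, A[2][1] + B[1][2] = 0 + 9 = 9, A[2][2] + B[2][2] = -1 + -2 = -3) = -3 (attained at k = 2)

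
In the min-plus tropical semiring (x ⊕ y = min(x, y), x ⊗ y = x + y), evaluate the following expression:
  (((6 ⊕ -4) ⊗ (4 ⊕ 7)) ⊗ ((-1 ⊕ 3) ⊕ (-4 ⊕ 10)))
(((6 ⊕ -4) ⊗ (4 ⊕ 7)) ⊗ ((-1 ⊕ 3) ⊕ (-4 ⊕ 10))) = -4

Expand innermost to outermost. Recall ⊕ takes the minimum of its arguments and ⊗ takes their sum. Working out the expression (((6 ⊕ -4) ⊗ (4 ⊕ 7)) ⊗ ((-1 ⊕ 3) ⊕ (-4 ⊕ 10))) gives -4.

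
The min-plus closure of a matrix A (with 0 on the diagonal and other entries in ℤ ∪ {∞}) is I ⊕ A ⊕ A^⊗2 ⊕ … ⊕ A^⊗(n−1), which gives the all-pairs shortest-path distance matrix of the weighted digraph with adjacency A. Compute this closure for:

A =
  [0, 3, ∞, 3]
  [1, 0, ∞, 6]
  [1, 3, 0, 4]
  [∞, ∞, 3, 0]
Closure =
  [0, 3, 6, 3]
  [1, 0, 7, 4]
  [1, 3, 0, 4]
  [4, 6, 3, 0]

This is the Floyd-Warshall all-pairs shortest-path computation. For each intermediate vertex k = 0, 1, …, 3, update dist[i][j] ← min(dist[i][j], dist[i][k] + dist[k][j]). The final matrix gives, for each (i, j), the minimum total weight of any directed path from i to j (possibly empty when i = j).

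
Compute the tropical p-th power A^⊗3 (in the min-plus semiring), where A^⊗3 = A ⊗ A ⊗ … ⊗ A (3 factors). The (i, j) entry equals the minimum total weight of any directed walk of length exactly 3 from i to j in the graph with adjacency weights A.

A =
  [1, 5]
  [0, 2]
A^⊗3 =
  [3, 7]
  [2, 6]

Each entry (A^⊗3)_ij equals the minimum over all length-3 walks i = v_0 → v_1 → … → v_3 = j of Σ_t A[v_t][v_{t+1}]. For example, for (i, j) = (0, 1) we minimise over 4 possible intermediate vertex sequences; the minimum is 7, attained along the walk 0 → 0 → 0 → 1.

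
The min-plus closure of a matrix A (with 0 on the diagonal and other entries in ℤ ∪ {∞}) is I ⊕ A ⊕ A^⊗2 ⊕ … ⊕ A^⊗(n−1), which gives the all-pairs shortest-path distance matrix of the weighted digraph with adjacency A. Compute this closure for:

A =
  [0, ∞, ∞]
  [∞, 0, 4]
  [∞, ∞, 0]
Closure =
  [0, ∞, ∞]
  [∞, 0, 4]
  [∞, ∞, 0]

This is the Floyd-Warshall all-pairs shortest-path computation. For each intermediate vertex k = 0, 1, …, 2, update dist[i][j] ← min(dist[i][j], dist[i][k] + dist[k][j]). The final matrix gives, for each (i, j), the minimum total weight of any directed path from i to j (possibly empty when i = j).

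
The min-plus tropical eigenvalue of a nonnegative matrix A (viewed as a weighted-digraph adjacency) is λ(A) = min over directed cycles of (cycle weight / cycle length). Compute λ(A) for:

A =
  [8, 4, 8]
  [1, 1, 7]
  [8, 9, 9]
λ(A) = 1

Enumerate directed cycles and compute their means (weight / length). Sample:
  cycle 0 → 0: weight = 8, length = 1, mean = 8/1 ≈ 8.000
  cycle 1 → 1: weight = 1, length = 1, mean = 1/1 ≈ 1.000
  cycle 2 → 2: weight = 9, length = 1, mean = 9/1 ≈ 9.000
  cycle 0 → 1 → 0: weight = 5, length = 2, mean = 5/2 ≈ 2.500
  cycle 0 → 2 → 0: weight = 16, length = 2, mean = 16/2 ≈ 8.000
  cycle 1 → 0 → 1: weight = 5, length = 2, mean = 5/2 ≈ 2.500
Minimum mean = 1.000, attained e.g. along the cycle 1 → 1 with weight 1 and length 1. So λ(A) = 1/1 = 1.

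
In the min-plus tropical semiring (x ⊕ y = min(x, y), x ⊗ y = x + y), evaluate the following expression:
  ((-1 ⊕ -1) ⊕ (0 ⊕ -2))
((-1 ⊕ -1) ⊕ (0 ⊕ -2)) = -2

Expand innermost to outermost. Recall ⊕ takes the minimum of its arguments and ⊗ takes their sum. Working out the expression ((-1 ⊕ -1) ⊕ (0 ⊕ -2)) gives -2.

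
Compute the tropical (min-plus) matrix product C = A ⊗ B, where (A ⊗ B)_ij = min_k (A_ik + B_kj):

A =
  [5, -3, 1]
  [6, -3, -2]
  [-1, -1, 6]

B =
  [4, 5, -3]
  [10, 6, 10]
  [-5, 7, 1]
A ⊗ B =
  [-4, 3, 2]
  [-7, 3, -1]
  [1, 4, -4]

Apply the min-plus product entry-by-entry:
  C[0][0] = min over k of (A[0][0] + B[0][0] = 5 + 4 = 9, A[0][1] + B[1][0] = -3 + 10 = 7, A[0][2] + B[2][0] = 1 + -5 = -4) = -4 (attained at k = 2)
  C[0][1] = min over k of (A[0][0] + B[0][1] = 5 + 5 = 10, A[0][1] + B[1][1] = -3 + 6 = 3, A[0][2] + B[2][1] = 1 + 7 = 8) = 3 (attained at k = 1)
  C[0][2] = min over k of (A[0][0] + B[0][2] = 5 + -3 = 2, A[0][1] + B[1][2] = -3 + 10 = 7, A[0][2] + B[2][2] = 1 + 1 = 2) = 2 (attained at k = 0)
  C[1][0] = min over k of (A[1][0] + B[0][0] = 6 + 4 = 10, A[1][1] + B[1][0] = -3 + 10 = 7, A[1][2] + B[2][0] = -2 + -5 = -7) = -7 (attained at k = 2)
  C[1][1] = min over k of (A[1][0] + B[0][1] = 6 + 5 = 11, A[1][1] + B[1][1] = -3 + 6 = 3, A[1][2] + B[2][1] = -2 + 7 = 5) = 3 (attained at k = 1)
  C[1][2] = min over k of (A[1][0] + B[0][2] = 6 + -3 = 3, A[1][1] + B[1][2] = -3 + 10 = 7, A[1][2] + B[2][2] = -2 + 1 = -1) = -1 (attained at k = 2)
  C[2][0] = min over k of (A[2][0] + B[0][0] = -1 + 4 = 3, A[2][1] + B[1][0] = -1 + 10 = 9, A[2][2] + B[2][0] = 6 + -5 = 1) = 1 (attained at k = 2)
  C[2][1] = min over k of (A[2][0] + B[0][1] = -1 + 5 = 4, A[2][1] + B[1][1] = -1 + 6 = 5, A[2][2] + B[2][1] = 6 + 7 = 13) = 4 (attained at k = 0)
  C[2][2] = min over k of (A[2][0] + B[0][2] = -1 + -3 = -4, A[2][1] + B[1][2] = -1 + 10 = 9, A[2][2] + B[2][2] = 6 + 1 = 7) = -4 (attained at k = 0)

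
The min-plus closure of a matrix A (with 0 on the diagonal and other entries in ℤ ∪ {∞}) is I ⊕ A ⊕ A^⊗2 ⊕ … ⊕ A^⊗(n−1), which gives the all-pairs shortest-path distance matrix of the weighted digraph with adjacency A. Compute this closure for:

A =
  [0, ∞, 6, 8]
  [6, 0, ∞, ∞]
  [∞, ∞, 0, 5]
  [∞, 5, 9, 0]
Closure =
  [0, 13, 6, 8]
  [6, 0, 12, 14]
  [16, 10, 0, 5]
  [11, 5, 9, 0]

This is the Floyd-Warshall all-pairs shortest-path computation. For each intermediate vertex k = 0, 1, …, 3, update dist[i][j] ← min(dist[i][j], dist[i][k] + dist[k][j]). The final matrix gives, for each (i, j), the minimum total weight of any directed path from i to j (possibly empty when i = j).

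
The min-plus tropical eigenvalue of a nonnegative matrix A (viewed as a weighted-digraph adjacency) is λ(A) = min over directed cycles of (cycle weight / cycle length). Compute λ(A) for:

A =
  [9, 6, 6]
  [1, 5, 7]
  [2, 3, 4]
λ(A) = 10/3

Enumerate directed cycles and compute their means (weight / length). Sample:
  cycle 0 → 0: weight = 9, length = 1, mean = 9/1 ≈ 9.000
  cycle 1 → 1: weight = 5, length = 1, mean = 5/1 ≈ 5.000
  cycle 2 → 2: weight = 4, length = 1, mean = 4/1 ≈ 4.000
  cycle 0 → 1 → 0: weight = 7, length = 2, mean = 7/2 ≈ 3.500
  cycle 0 → 2 → 0: weight = 8, length = 2, mean = 8/2 ≈ 4.000
  cycle 1 → 0 → 1: weight = 7, length = 2, mean = 7/2 ≈ 3.500
Minimum mean = 3.333, attained e.g. along the cycle 0 → 2 → 1 → 0 with weight 10 and length 3. So λ(A) = 10/3 = 10/3.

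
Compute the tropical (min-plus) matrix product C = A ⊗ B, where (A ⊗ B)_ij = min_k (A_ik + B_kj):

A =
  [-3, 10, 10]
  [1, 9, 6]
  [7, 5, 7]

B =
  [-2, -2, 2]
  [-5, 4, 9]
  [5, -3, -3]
A ⊗ B =
  [-5, -5, -1]
  [-1, -1, 3]
  [0, 4, 4]

Apply the min-plus product entry-by-entry:
  C[0][0] = min over k of (A[0][0] + B[0][0] = -3 + -2 = -5, A[0][1] + B[1][0] = 10 + -5 = 5, A[0][2] + B[2][0] = 10 + 5 = 15) = -5 (attained at k = 0)
  C[0][1] = min over k of (A[0][0] + B[0][1] = -3 + -2 = -5, A[0][1] + B[1][1] = 10 + 4 = 14, A[0][2] + B[2][1] = 10 + -3 = 7) = -5 (attained at k = 0)
  C[0][2] = min over k of (A[0][0] + B[0][2] = -3 + 2 = -1, A[0][1] + B[1][2] = 10 + 9 = 19, A[0][2] + B[2][2] = 10 + -3 = 7) = -1 (attained at k = 0)
  C[1][0] = min over k of (A[1][0] + B[0][0] = 1 + -2 = -1, A[1][1] + B[1][0] = 9 + -5 = 4, A[1][2] + B[2][0] = 6 + 5 = 11) = -1 (attained at k = 0)
  C[1][1] = min over k of (A[1][0] + B[0][1] = 1 + -2 = -1, A[1][1] + B[1][1] = 9 + 4 = 13, A[1][2] + B[2][1] = 6 + -3 = 3) = -1 (attained at k = 0)
  C[1][2] = min over k of (A[1][0] + B[0][2] = 1 + 2 = 3, A[1][1] + B[1][2] = 9 + 9 = 18, A[1][2] + B[2][2] = 6 + -3 = 3) = 3 (attained at k = 0)
  C[2][0] = min over k of (A[2][0] + B[0][0] = 7 + -2 = 5, A[2][1] + B[1][0] = 5 + -5 = 0, A[2][2] + B[2][0] = 7 + 5 = 12) = 0 (attained at k = 1)
  C[2][1] = min over k of (A[2][0] + B[0][1] = 7 + -2 = 5, A[2][1] + B[1][1] = 5 + 4 = 9, A[2][2] + B[2][1] = 7 + -3 = 4) = 4 (attained at k = 2)
  C[2][2] = min over k of (A[2][0] + B[0][2] = 7 + 2 = 9, A[2][1] + B[1][2] = 5 + 9 = 14, A[2][2] + B[2][2] = 7 + -3 = 4) = 4 (attained at k = 2)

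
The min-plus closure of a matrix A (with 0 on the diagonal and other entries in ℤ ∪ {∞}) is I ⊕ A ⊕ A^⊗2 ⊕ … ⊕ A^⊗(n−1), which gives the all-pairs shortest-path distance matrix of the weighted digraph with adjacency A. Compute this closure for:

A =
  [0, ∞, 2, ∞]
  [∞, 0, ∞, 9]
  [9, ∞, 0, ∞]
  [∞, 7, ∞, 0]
Closure =
  [0, ∞, 2, ∞]
  [∞, 0, ∞, 9]
  [9, ∞, 0, ∞]
  [∞, 7, ∞, 0]

This is the Floyd-Warshall all-pairs shortest-path computation. For each intermediate vertex k = 0, 1, …, 3, update dist[i][j] ← min(dist[i][j], dist[i][k] + dist[k][j]). The final matrix gives, for each (i, j), the minimum total weight of any directed path from i to j (possibly empty when i = j).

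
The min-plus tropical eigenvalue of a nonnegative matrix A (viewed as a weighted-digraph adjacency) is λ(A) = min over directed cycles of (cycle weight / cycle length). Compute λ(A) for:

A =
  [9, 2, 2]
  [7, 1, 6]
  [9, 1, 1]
λ(A) = 1

Enumerate directed cycles and compute their means (weight / length). Sample:
  cycle 0 → 0: weight = 9, length = 1, mean = 9/1 ≈ 9.000
  cycle 1 → 1: weight = 1, length = 1, mean = 1/1 ≈ 1.000
  cycle 2 → 2: weight = 1, length = 1, mean = 1/1 ≈ 1.000
  cycle 0 → 1 → 0: weight = 9, length = 2, mean = 9/2 ≈ 4.500
  cycle 0 → 2 → 0: weight = 11, length = 2, mean = 11/2 ≈ 5.500
  cycle 1 → 0 → 1: weight = 9, length = 2, mean = 9/2 ≈ 4.500
Minimum mean = 1.000, attained e.g. along the cycle 1 → 1 with weight 1 and length 1. So λ(A) = 1/1 = 1.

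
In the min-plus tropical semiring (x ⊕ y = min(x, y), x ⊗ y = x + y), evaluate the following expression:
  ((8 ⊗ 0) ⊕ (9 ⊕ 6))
((8 ⊗ 0) ⊕ (9 ⊕ 6)) = 6

Expand innermost to outermost. Recall ⊕ takes the minimum of its arguments and ⊗ takes their sum. Working out the expression ((8 ⊗ 0) ⊕ (9 ⊕ 6)) gives 6.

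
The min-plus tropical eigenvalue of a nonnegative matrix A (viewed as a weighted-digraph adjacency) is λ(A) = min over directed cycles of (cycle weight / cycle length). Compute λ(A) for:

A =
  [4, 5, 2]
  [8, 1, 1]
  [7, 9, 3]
λ(A) = 1

Enumerate directed cycles and compute their means (weight / length). Sample:
  cycle 0 → 0: weight = 4, length = 1, mean = 4/1 ≈ 4.000
  cycle 1 → 1: weight = 1, length = 1, mean = 1/1 ≈ 1.000
  cycle 2 → 2: weight = 3, length = 1, mean = 3/1 ≈ 3.000
  cycle 0 → 1 → 0: weight = 13, length = 2, mean = 13/2 ≈ 6.500
  cycle 0 → 2 → 0: weight = 9, length = 2, mean = 9/2 ≈ 4.500
  cycle 1 → 0 → 1: weight = 13, length = 2, mean = 13/2 ≈ 6.500
Minimum mean = 1.000, attained e.g. along the cycle 1 → 1 with weight 1 and length 1. So λ(A) = 1/1 = 1.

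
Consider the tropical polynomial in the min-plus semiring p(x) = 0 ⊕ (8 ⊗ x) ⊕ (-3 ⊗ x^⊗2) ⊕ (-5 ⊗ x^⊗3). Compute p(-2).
p(-2) = -11

A tropical monomial a ⊗ x^⊗i evaluates to a + i · x. Evaluating each term at x = -2:
  Term 0 contributes 0 + 0 · -2 = 0
  Term 1 contributes 8 + 1 · -2 = 6
  Term 2 contributes -3 + 2 · -2 = -7
  Term 3 contributes -5 + 3 · -2 = -11
p(-2) = ⊕ of these = min[0, 6, -7, -11] = -11.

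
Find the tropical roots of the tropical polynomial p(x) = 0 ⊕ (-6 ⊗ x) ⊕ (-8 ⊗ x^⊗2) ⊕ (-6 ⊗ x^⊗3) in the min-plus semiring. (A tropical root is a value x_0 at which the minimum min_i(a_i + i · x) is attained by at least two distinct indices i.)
Roots: {-2, 2, 6}

Each tropical root is a break point of the lower envelope of the lines y = a_i + i · x (there are 4 lines, with slopes 0, 1, ..., 3). Only the lines that attain the minimum somewhere contribute to roots; other lines are dominated. Here the surviving (envelope) indices are i = 3, i = 2, i = 1, i = 0.
Intersections between consecutive envelope lines give the roots: for adjacent envelope indices i < j the intersection is x = (a_i − a_j) / (j − i). Reading off the sorted break points: {-2, 2, 6}.
Verification: at each break x_0, at least two indices attain the minimum of min_i(a_i + i · x_0).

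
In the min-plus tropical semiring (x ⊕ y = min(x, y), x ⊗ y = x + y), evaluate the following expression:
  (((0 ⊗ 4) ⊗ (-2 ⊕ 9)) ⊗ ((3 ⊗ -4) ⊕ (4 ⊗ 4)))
(((0 ⊗ 4) ⊗ (-2 ⊕ 9)) ⊗ ((3 ⊗ -4) ⊕ (4 ⊗ 4))) = 1

Expand innermost to outermost. Recall ⊕ takes the minimum of its arguments and ⊗ takes their sum. Working out the expression (((0 ⊗ 4) ⊗ (-2 ⊕ 9)) ⊗ ((3 ⊗ -4) ⊕ (4 ⊗ 4))) gives 1.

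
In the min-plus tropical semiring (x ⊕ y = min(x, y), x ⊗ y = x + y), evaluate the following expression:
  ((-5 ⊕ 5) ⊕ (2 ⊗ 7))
((-5 ⊕ 5) ⊕ (2 ⊗ 7)) = -5

Expand innermost to outermost. Recall ⊕ takes the minimum of its arguments and ⊗ takes their sum. Working out the expression ((-5 ⊕ 5) ⊕ (2 ⊗ 7)) gives -5.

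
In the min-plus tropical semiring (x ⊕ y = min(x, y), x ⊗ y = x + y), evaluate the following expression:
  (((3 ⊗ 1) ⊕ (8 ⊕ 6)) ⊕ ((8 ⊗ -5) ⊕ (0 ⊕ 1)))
(((3 ⊗ 1) ⊕ (8 ⊕ 6)) ⊕ ((8 ⊗ -5) ⊕ (0 ⊕ 1))) = 0

Expand innermost to outermost. Recall ⊕ takes the minimum of its arguments and ⊗ takes their sum. Working out the expression (((3 ⊗ 1) ⊕ (8 ⊕ 6)) ⊕ ((8 ⊗ -5) ⊕ (0 ⊕ 1))) gives 0.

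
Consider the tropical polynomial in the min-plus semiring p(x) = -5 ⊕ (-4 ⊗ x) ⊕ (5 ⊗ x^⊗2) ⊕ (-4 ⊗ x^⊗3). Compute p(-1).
p(-1) = -7

A tropical monomial a ⊗ x^⊗i evaluates to a + i · x. Evaluating each term at x = -1:
  Term 0 contributes -5 + 0 · -1 = -5
  Term 1 contributes -4 + 1 · -1 = -5
  Term 2 contributes 5 + 2 · -1 = 3
  Term 3 contributes -4 + 3 · -1 = -7
p(-1) = ⊕ of these = min[-5, -5, 3, -7] = -7.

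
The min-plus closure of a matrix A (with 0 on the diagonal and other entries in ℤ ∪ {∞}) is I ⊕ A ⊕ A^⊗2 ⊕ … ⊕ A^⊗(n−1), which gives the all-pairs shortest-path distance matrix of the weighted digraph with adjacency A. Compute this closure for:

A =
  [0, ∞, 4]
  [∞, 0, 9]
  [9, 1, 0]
Closure =
  [0, 5, 4]
  [18, 0, 9]
  [9, 1, 0]

This is the Floyd-Warshall all-pairs shortest-path computation. For each intermediate vertex k = 0, 1, …, 2, update dist[i][j] ← min(dist[i][j], dist[i][k] + dist[k][j]). The final matrix gives, for each (i, j), the minimum total weight of any directed path from i to j (possibly empty when i = j).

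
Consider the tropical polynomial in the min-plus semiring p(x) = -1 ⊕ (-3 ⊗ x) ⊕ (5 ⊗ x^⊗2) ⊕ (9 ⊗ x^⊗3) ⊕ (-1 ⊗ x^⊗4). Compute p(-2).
p(-2) = -9

A tropical monomial a ⊗ x^⊗i evaluates to a + i · x. Evaluating each term at x = -2:
  Term 0 contributes -1 + 0 · -2 = -1
  Term 1 contributes -3 + 1 · -2 = -5
  Term 2 contributes 5 + 2 · -2 = 1
  Term 3 contributes 9 + 3 · -2 = 3
  Term 4 contributes -1 + 4 · -2 = -9
p(-2) = ⊕ of these = min[-1, -5, 1, 3, -9] = -9.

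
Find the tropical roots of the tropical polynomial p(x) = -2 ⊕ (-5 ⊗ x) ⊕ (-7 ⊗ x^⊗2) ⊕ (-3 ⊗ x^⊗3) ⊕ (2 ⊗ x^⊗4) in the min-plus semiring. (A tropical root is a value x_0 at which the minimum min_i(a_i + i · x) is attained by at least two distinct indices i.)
Roots: {-5, -4, 2, 3}

Each tropical root is a break point of the lower envelope of the lines y = a_i + i · x (there are 5 lines, with slopes 0, 1, ..., 4). Only the lines that attain the minimum somewhere contribute to roots; other lines are dominated. Here the surviving (envelope) indices are i = 4, i = 3, i = 2, i = 1, i = 0.
Intersections between consecutive envelope lines give the roots: for adjacent envelope indices i < j the intersection is x = (a_i − a_j) / (j − i). Reading off the sorted break points: {-5, -4, 2, 3}.
Verification: at each break x_0, at least two indices attain the minimum of min_i(a_i + i · x_0).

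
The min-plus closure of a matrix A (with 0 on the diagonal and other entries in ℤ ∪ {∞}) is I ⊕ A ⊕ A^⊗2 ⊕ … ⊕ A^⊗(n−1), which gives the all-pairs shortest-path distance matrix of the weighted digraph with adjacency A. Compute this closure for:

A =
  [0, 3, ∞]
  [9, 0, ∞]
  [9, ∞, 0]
Closure =
  [0, 3, ∞]
  [9, 0, ∞]
  [9, 12, 0]

This is the Floyd-Warshall all-pairs shortest-path computation. For each intermediate vertex k = 0, 1, …, 2, update dist[i][j] ← min(dist[i][j], dist[i][k] + dist[k][j]). The final matrix gives, for each (i, j), the minimum total weight of any directed path from i to j (possibly empty when i = j).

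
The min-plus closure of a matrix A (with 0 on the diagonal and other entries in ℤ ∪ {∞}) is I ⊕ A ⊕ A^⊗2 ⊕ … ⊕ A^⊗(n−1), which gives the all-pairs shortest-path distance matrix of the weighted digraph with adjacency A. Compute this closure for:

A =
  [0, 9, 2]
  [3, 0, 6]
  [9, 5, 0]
Closure =
  [0, 7, 2]
  [3, 0, 5]
  [8, 5, 0]

This is the Floyd-Warshall all-pairs shortest-path computation. For each intermediate vertex k = 0, 1, …, 2, update dist[i][j] ← min(dist[i][j], dist[i][k] + dist[k][j]). The final matrix gives, for each (i, j), the minimum total weight of any directed path from i to j (possibly empty when i = j).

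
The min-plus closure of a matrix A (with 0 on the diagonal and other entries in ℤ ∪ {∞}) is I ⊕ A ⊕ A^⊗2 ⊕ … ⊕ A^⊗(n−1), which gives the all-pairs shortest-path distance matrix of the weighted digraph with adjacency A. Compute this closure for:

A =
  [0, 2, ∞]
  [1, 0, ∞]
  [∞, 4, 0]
Closure =
  [0, 2, ∞]
  [1, 0, ∞]
  [5, 4, 0]

This is the Floyd-Warshall all-pairs shortest-path computation. For each intermediate vertex k = 0, 1, …, 2, update dist[i][j] ← min(dist[i][j], dist[i][k] + dist[k][j]). The final matrix gives, for each (i, j), the minimum total weight of any directed path from i to j (possibly empty when i = j).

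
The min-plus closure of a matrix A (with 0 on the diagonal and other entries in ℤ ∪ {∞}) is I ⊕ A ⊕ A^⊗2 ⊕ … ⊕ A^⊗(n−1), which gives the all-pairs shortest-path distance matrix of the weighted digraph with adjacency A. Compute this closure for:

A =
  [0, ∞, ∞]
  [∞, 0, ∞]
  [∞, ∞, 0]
Closure =
  [0, ∞, ∞]
  [∞, 0, ∞]
  [∞, ∞, 0]

This is the Floyd-Warshall all-pairs shortest-path computation. For each intermediate vertex k = 0, 1, …, 2, update dist[i][j] ← min(dist[i][j], dist[i][k] + dist[k][j]). The final matrix gives, for each (i, j), the minimum total weight of any directed path from i to j (possibly empty when i = j).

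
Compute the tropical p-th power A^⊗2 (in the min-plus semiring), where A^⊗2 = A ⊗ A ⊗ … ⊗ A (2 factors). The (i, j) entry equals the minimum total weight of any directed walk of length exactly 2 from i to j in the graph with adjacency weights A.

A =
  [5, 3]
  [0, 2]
A^⊗2 =
  [3, 5]
  [2, 3]

Each entry (A^⊗2)_ij equals the minimum over all length-2 walks i = v_0 → v_1 → … → v_2 = j of Σ_t A[v_t][v_{t+1}]. For example, for (i, j) = (0, 1) we minimise over 2 possible intermediate vertex sequences; the minimum is 5, attained along the walk 0 → 1 → 1.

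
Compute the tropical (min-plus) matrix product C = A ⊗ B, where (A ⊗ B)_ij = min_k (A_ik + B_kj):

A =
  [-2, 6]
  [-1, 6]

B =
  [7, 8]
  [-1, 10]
A ⊗ B =
  [5, 6]
  [5, 7]

Apply the min-plus product entry-by-entry:
  C[0][0] = min over k of (A[0][0] + B[0][0] = -2 + 7 = 5, A[0][1] + B[1][0] = 6 + -1 = 5) = 5 (attained at k = 0)
  C[0][1] = min over k of (A[0][0] + B[0][1] = -2 + 8 = 6, A[0][1] + B[1][1] = 6 + 10 = 16) = 6 (attained at k = 0)
  C[1][0] = min over k of (A[1][0] + B[0][0] = -1 + 7 = 6, A[1][1] + B[1][0] = 6 + -1 = 5) = 5 (attained at k = 1)
  C[1][1] = min over k of (A[1][0] + B[0][1] = -1 + 8 = 7, A[1][1] + B[1][1] = 6 + 10 = 16) = 7 (attained at k = 0)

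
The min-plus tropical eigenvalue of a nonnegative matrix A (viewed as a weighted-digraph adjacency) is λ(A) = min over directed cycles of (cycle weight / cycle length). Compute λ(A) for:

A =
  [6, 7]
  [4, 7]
λ(A) = 11/2

Enumerate directed cycles and compute their means (weight / length). Sample:
  cycle 0 → 0: weight = 6, length = 1, mean = 6/1 ≈ 6.000
  cycle 1 → 1: weight = 7, length = 1, mean = 7/1 ≈ 7.000
  cycle 0 → 1 → 0: weight = 11, length = 2, mean = 11/2 ≈ 5.500
  cycle 1 → 0 → 1: weight = 11, length = 2, mean = 11/2 ≈ 5.500
Minimum mean = 5.500, attained e.g. along the cycle 0 → 1 → 0 with weight 11 and length 2. So λ(A) = 11/2 = 11/2.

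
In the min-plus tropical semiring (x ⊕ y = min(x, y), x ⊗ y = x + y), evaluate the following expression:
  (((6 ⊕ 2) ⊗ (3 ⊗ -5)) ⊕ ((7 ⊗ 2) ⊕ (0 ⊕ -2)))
(((6 ⊕ 2) ⊗ (3 ⊗ -5)) ⊕ ((7 ⊗ 2) ⊕ (0 ⊕ -2))) = -2

Expand innermost to outermost. Recall ⊕ takes the minimum of its arguments and ⊗ takes their sum. Working out the expression (((6 ⊕ 2) ⊗ (3 ⊗ -5)) ⊕ ((7 ⊗ 2) ⊕ (0 ⊕ -2))) gives -2.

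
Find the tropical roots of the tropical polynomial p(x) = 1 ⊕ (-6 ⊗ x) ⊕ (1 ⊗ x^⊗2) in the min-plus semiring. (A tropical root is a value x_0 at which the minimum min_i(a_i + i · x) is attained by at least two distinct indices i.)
Roots: {-7, 7}

Each tropical root is a break point of the lower envelope of the lines y = a_i + i · x (there are 3 lines, with slopes 0, 1, ..., 2). Only the lines that attain the minimum somewhere contribute to roots; other lines are dominated. Here the surviving (envelope) indices are i = 2, i = 1, i = 0.
Intersections between consecutive envelope lines give the roots: for adjacent envelope indices i < j the intersection is x = (a_i − a_j) / (j − i). Reading off the sorted break points: {-7, 7}.
Verification: at each break x_0, at least two indices attain the minimum of min_i(a_i + i · x_0).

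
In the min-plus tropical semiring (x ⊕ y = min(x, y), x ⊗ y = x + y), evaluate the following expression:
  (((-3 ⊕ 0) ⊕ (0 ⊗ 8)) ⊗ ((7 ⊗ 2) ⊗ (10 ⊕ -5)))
(((-3 ⊕ 0) ⊕ (0 ⊗ 8)) ⊗ ((7 ⊗ 2) ⊗ (10 ⊕ -5))) = 1

Expand innermost to outermost. Recall ⊕ takes the minimum of its arguments and ⊗ takes their sum. Working out the expression (((-3 ⊕ 0) ⊕ (0 ⊗ 8)) ⊗ ((7 ⊗ 2) ⊗ (10 ⊕ -5))) gives 1.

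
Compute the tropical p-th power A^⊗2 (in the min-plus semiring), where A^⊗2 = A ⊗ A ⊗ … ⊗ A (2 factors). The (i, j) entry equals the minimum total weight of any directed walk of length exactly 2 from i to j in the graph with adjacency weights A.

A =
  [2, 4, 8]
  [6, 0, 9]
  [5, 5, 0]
A^⊗2 =
  [4, 4, 8]
  [6, 0, 9]
  [5, 5, 0]

Each entry (A^⊗2)_ij equals the minimum over all length-2 walks i = v_0 → v_1 → … → v_2 = j of Σ_t A[v_t][v_{t+1}]. For example, for (i, j) = (0, 2) we minimise over 3 possible intermediate vertex sequences; the minimum is 8, attained along the walk 0 → 2 → 2.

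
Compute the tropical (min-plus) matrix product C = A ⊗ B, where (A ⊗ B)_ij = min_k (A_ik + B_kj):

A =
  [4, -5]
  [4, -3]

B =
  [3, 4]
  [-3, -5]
A ⊗ B =
  [-8, -10]
  [-6, -8]

Apply the min-plus product entry-by-entry:
  C[0][0] = min over k of (A[0][0] + B[0][0] = 4 + 3 = 7, A[0][1] + B[1][0] = -5 + -3 = -8) = -8 (attained at k = 1)
  C[0][1] = min over k of (A[0][0] + B[0][1] = 4 + 4 = 8, A[0][1] + B[1][1] = -5 + -5 = -10) = -10 (attained at k = 1)
  C[1][0] = min over k of (A[1][0] + B[0][0] = 4 + 3 = 7, A[1][1] + B[1][0] = -3 + -3 = -6) = -6 (attained at k = 1)
  C[1][1] = min over k of (A[1][0] + B[0][1] = 4 + 4 = 8, A[1][1] + B[1][1] = -3 + -5 = -8) = -8 (attained at k = 1)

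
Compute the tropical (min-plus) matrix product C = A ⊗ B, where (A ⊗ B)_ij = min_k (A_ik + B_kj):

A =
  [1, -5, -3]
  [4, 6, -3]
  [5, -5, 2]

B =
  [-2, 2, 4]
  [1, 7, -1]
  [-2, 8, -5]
A ⊗ B =
  [-5, 2, -8]
  [-5, 5, -8]
  [-4, 2, -6]

Apply the min-plus product entry-by-entry:
  C[0][0] = min over k of (A[0][0] + B[0][0] = 1 + -2 = -1, A[0][1] + B[1][0] = -5 + 1 = -4, A[0][2] + B[2][0] = -3 + -2 = -5) = -5 (attained at k = 2)
  C[0][1] = min over k of (A[0][0] + B[0][1] = 1 + 2 = 3, A[0][1] + B[1][1] = -5 + 7 = 2, A[0][2] + B[2][1] = -3 + 8 = 5) = 2 (attained at k = 1)
  C[0][2] = min over k of (A[0][0] + B[0][2] = 1 + 4 = 5, A[0][1] + B[1][2] = -5 + -1 = -6, A[0][2] + B[2][2] = -3 + -5 = -8) = -8 (attained at k = 2)
  C[1][0] = min over k of (A[1][0] + B[0][0] = 4 + -2 = 2, A[1][1] + B[1][0] = 6 + 1 = 7, A[1][2] + B[2][0] = -3 + -2 = -5) = -5 (attained at k = 2)
  C[1][1] = min over k of (A[1][0] + B[0][1] = 4 + 2 = 6, A[1][1] + B[1][1] = 6 + 7 = 13, A[1][2] + B[2][1] = -3 + 8 = 5) = 5 (attained at k = 2)
  C[1][2] = min over k of (A[1][0] + B[0][2] = 4 + 4 = 8, A[1][1] + B[1][2] = 6 + -1 = 5, A[1][2] + B[2][2] = -3 + -5 = -8) = -8 (attained at k = 2)
  C[2][0] = min over k of (A[2][0] + B[0][0] = 5 + -2 = 3, A[2][1] + B[1][0] = -5 + 1 = -4, A[2][2] + B[2][0] = 2 + -2 = 0) = -4 (attained at k = 1)
  C[2][1] = min over k of (A[2][0] + B[0][1] = 5 + 2 = 7, A[2][1] + B[1][1] = -5 + 7 = 2, A[2][2] + B[2][1] = 2 + 8 = 10) = 2 (attained at k = 1)
  C[2][2] = min over k of (A[2][0] + B[0][2] = 5 + 4 = 9, A[2][1] + B[1][2] = -5 + -1 = -6, A[2][2] + B[2][2] = 2 + -5 = -3) = -6 (attained at k = 1)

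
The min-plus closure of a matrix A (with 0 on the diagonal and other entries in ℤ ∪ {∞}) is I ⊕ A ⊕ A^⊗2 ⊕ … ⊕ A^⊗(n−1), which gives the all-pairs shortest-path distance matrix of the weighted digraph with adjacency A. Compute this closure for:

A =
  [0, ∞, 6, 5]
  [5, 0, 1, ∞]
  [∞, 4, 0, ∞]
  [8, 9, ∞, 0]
Closure =
  [0, 10, 6, 5]
  [5, 0, 1, 10]
  [9, 4, 0, 14]
  [8, 9, 10, 0]

This is the Floyd-Warshall all-pairs shortest-path computation. For each intermediate vertex k = 0, 1, …, 3, update dist[i][j] ← min(dist[i][j], dist[i][k] + dist[k][j]). The final matrix gives, for each (i, j), the minimum total weight of any directed path from i to j (possibly empty when i = j).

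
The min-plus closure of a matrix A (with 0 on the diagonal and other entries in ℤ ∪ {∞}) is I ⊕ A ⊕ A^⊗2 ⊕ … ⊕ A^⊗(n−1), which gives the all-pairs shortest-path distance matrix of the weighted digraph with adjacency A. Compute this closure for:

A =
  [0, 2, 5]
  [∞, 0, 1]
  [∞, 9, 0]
Closure =
  [0, 2, 3]
  [∞, 0, 1]
  [∞, 9, 0]

This is the Floyd-Warshall all-pairs shortest-path computation. For each intermediate vertex k = 0, 1, …, 2, update dist[i][j] ← min(dist[i][j], dist[i][k] + dist[k][j]). The final matrix gives, for each (i, j), the minimum total weight of any directed path from i to j (possibly empty when i = j).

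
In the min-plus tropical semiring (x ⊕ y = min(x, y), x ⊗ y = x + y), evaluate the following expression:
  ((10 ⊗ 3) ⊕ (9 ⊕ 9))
((10 ⊗ 3) ⊕ (9 ⊕ 9)) = 9

Expand innermost to outermost. Recall ⊕ takes the minimum of its arguments and ⊗ takes their sum. Working out the expression ((10 ⊗ 3) ⊕ (9 ⊕ 9)) gives 9.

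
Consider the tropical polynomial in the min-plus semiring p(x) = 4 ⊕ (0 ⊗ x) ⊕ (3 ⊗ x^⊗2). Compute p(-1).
p(-1) = -1

A tropical monomial a ⊗ x^⊗i evaluates to a + i · x. Evaluating each term at x = -1:
  Term 0 contributes 4 + 0 · -1 = 4
  Term 1 contributes 0 + 1 · -1 = -1
  Term 2 contributes 3 + 2 · -1 = 1
p(-1) = ⊕ of these = min[4, -1, 1] = -1.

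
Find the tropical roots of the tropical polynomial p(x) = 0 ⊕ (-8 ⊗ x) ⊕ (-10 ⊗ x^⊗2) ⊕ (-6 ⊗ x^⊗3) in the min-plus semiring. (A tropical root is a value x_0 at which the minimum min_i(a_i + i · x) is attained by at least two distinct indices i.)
Roots: {-4, 2, 8}

Each tropical root is a break point of the lower envelope of the lines y = a_i + i · x (there are 4 lines, with slopes 0, 1, ..., 3). Only the lines that attain the minimum somewhere contribute to roots; other lines are dominated. Here the surviving (envelope) indices are i = 3, i = 2, i = 1, i = 0.
Intersections between consecutive envelope lines give the roots: for adjacent envelope indices i < j the intersection is x = (a_i − a_j) / (j − i). Reading off the sorted break points: {-4, 2, 8}.
Verification: at each break x_0, at least two indices attain the minimum of min_i(a_i + i · x_0).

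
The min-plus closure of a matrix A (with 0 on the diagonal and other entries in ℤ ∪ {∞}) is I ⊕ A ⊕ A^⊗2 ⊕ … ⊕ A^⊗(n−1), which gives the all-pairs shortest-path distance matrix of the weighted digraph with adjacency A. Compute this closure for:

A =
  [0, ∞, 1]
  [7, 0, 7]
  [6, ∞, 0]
Closure =
  [0, ∞, 1]
  [7, 0, 7]
  [6, ∞, 0]

This is the Floyd-Warshall all-pairs shortest-path computation. For each intermediate vertex k = 0, 1, …, 2, update dist[i][j] ← min(dist[i][j], dist[i][k] + dist[k][j]). The final matrix gives, for each (i, j), the minimum total weight of any directed path from i to j (possibly empty when i = j).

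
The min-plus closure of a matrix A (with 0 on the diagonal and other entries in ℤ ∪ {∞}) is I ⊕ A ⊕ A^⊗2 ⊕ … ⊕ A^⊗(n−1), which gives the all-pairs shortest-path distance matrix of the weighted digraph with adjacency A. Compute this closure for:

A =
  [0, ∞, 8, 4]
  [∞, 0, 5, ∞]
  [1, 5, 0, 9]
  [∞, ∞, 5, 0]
Closure =
  [0, 13, 8, 4]
  [6, 0, 5, 10]
  [1, 5, 0, 5]
  [6, 10, 5, 0]

This is the Floyd-Warshall all-pairs shortest-path computation. For each intermediate vertex k = 0, 1, …, 3, update dist[i][j] ← min(dist[i][j], dist[i][k] + dist[k][j]). The final matrix gives, for each (i, j), the minimum total weight of any directed path from i to j (possibly empty when i = j).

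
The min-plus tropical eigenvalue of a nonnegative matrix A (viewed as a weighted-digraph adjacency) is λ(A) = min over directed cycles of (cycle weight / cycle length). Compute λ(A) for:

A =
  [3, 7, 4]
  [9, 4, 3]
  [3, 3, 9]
λ(A) = 3

Enumerate directed cycles and compute their means (weight / length). Sample:
  cycle 0 → 0: weight = 3, length = 1, mean = 3/1 ≈ 3.000
  cycle 1 → 1: weight = 4, length = 1, mean = 4/1 ≈ 4.000
  cycle 2 → 2: weight = 9, length = 1, mean = 9/1 ≈ 9.000
  cycle 0 → 1 → 0: weight = 16, length = 2, mean = 16/2 ≈ 8.000
  cycle 0 → 2 → 0: weight = 7, length = 2, mean = 7/2 ≈ 3.500
  cycle 1 → 0 → 1: weight = 16, length = 2, mean = 16/2 ≈ 8.000
Minimum mean = 3.000, attained e.g. along the cycle 0 → 0 with weight 3 and length 1. So λ(A) = 3/1 = 3.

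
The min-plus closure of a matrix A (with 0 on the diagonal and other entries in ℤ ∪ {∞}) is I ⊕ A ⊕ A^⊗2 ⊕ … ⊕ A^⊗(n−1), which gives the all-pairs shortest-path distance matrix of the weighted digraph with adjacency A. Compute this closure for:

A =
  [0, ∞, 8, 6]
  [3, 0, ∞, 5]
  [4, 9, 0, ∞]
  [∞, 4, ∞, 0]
Closure =
  [0, 10, 8, 6]
  [3, 0, 11, 5]
  [4, 9, 0, 10]
  [7, 4, 15, 0]

This is the Floyd-Warshall all-pairs shortest-path computation. For each intermediate vertex k = 0, 1, …, 3, update dist[i][j] ← min(dist[i][j], dist[i][k] + dist[k][j]). The final matrix gives, for each (i, j), the minimum total weight of any directed path from i to j (possibly empty when i = j).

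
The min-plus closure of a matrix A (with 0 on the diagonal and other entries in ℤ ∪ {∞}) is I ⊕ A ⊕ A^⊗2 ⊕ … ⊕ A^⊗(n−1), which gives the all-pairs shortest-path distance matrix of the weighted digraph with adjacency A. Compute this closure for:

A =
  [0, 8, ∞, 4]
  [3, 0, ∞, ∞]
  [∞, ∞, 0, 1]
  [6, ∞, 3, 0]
Closure =
  [0, 8, 7, 4]
  [3, 0, 10, 7]
  [7, 15, 0, 1]
  [6, 14, 3, 0]

This is the Floyd-Warshall all-pairs shortest-path computation. For each intermediate vertex k = 0, 1, …, 3, update dist[i][j] ← min(dist[i][j], dist[i][k] + dist[k][j]). The final matrix gives, for each (i, j), the minimum total weight of any directed path from i to j (possibly empty when i = j).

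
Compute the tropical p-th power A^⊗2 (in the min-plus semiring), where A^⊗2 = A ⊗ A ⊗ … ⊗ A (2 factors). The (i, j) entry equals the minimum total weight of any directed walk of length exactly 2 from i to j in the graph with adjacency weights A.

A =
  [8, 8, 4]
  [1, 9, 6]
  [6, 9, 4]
A^⊗2 =
  [9, 13, 8]
  [9, 9, 5]
  [10, 13, 8]

Each entry (A^⊗2)_ij equals the minimum over all length-2 walks i = v_0 → v_1 → … → v_2 = j of Σ_t A[v_t][v_{t+1}]. For example, for (i, j) = (0, 2) we minimise over 3 possible intermediate vertex sequences; the minimum is 8, attained along the walk 0 → 2 → 2.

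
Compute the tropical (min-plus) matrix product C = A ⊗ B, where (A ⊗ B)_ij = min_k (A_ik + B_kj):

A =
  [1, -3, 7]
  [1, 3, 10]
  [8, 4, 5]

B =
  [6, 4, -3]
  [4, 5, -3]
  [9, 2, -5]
A ⊗ B =
  [1, 2, -6]
  [7, 5, -2]
  [8, 7, 0]

Apply the min-plus product entry-by-entry:
  C[0][0] = min over k of (A[0][0] + B[0][0] = 1 + 6 = 7, A[0][1] + B[1][0] = -3 + 4 = 1, A[0][2] + B[2][0] = 7 + 9 = 16) = 1 (attained at k = 1)
  C[0][1] = min over k of (A[0][0] + B[0][1] = 1 + 4 = 5, A[0][1] + B[1][1] = -3 + 5 = 2, A[0][2] + B[2][1] = 7 + 2 = 9) = 2 (attained at k = 1)
  C[0][2] = min over k of (A[0][0] + B[0][2] = 1 + -3 = -2, A[0][1] + B[1][2] = -3 + -3 = -6, A[0][2] + B[2][2] = 7 + -5 = 2) = -6 (attained at k = 1)
  C[1][0] = min over k of (A[1][0] + B[0][0] = 1 + 6 = 7, A[1][1] + B[1][0] = 3 + 4 = 7, A[1][2] + B[2][0] = 10 + 9 = 19) = 7 (attained at k = 0)
  C[1][1] = min over k of (A[1][0] + B[0][1] = 1 + 4 = 5, A[1][1] + B[1][1] = 3 + 5 = 8, A[1][2] + B[2][1] = 10 + 2 = 12) = 5 (attained at k = 0)
  C[1][2] = min over k of (A[1][0] + B[0][2] = 1 + -3 = -2, A[1][1] + B[1][2] = 3 + -3 = 0, A[1][2] + B[2][2] = 10 + -5 = 5) = -2 (attained at k = 0)
  C[2][0] = min over k of (A[2][0] + B[0][0] = 8 + 6 = 14, A[2][1] + B[1][0] = 4 + 4 = 8, A[2][2] + B[2][0] = 5 + 9 = 14) = 8 (attained at k = 1)
  C[2][1] = min over k of (A[2][0] + B[0][1] = 8 + 4 = 12, A[2][1] + B[1][1] = 4 + 5 = 9, A[2][2] + B[2][1] = 5 + 2 = 7) = 7 (attained at k = 2)
  C[2][2] = min over k of (A[2][0] + B[0][2] = 8 + -3 = 5, A[2][1] + B[1][2] = 4 + -3 = 1, A[2][2] + B[2][2] = 5 + -5 = 0) = 0 (attained at k = 2)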